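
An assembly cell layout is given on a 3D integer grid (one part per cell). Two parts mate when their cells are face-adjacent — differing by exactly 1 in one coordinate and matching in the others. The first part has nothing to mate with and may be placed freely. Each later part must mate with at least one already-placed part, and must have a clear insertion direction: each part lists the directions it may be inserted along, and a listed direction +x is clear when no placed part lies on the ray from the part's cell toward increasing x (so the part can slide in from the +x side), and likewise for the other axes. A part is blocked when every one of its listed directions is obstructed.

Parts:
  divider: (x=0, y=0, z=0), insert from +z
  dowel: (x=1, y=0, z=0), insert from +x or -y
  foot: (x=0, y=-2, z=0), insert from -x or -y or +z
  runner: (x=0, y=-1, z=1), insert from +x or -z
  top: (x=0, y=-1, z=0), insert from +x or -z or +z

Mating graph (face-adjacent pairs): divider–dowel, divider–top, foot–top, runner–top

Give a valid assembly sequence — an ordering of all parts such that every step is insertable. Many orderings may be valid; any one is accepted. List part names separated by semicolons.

divider; top; foot; runner; dowel

1. divider@(0, 0, 0) [+z clear] — {divider}
2. top@(0, -1, 0) [+x clear] — {divider, top}
3. foot@(0, -2, 0) [-x clear] — {divider, foot, top}
4. runner@(0, -1, 1) [+x clear] — {divider, foot, runner, top}
5. dowel@(1, 0, 0) [+x clear] — {divider, dowel, foot, runner, top}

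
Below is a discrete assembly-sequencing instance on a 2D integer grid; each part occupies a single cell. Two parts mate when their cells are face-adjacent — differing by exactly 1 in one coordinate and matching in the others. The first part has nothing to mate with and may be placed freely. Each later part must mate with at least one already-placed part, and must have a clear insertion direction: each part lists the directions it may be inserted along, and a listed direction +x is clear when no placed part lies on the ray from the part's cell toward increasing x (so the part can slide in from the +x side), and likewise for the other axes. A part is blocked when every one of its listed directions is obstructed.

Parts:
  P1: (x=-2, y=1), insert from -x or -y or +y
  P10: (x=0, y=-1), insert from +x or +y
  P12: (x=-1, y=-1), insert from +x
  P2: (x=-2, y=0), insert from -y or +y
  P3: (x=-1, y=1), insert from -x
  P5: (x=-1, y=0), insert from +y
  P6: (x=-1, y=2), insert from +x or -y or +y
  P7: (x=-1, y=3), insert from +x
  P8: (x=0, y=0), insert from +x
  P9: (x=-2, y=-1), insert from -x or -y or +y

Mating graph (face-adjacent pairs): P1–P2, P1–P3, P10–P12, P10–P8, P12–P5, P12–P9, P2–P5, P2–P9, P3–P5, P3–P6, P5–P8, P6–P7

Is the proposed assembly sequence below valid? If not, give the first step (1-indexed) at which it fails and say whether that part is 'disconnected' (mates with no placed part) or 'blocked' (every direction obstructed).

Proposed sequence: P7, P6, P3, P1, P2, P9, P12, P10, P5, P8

Invalid at step 9 (blocked)

1. P7@(-1, 3) [+x clear] — {P7}
2. P6@(-1, 2) [+x clear] — {P6, P7}
3. P3@(-1, 1) [-x clear] — {P3, P6, P7}
4. P1@(-2, 1) [-x clear] — {P1, P3, P6, P7}
5. P2@(-2, 0) [-y clear] — {P1, P2, P3, P6, P7}
6. P9@(-2, -1) [-x clear] — {P1, P2, P3, P6, P7, P9}
7. P12@(-1, -1) [+x clear] — {P1, P12, P2, P3, P6, P7, P9}
8. P10@(0, -1) [+x clear] — {P1, P10, P12, P2, P3, P6, P7, P9}
9. P5@(-1, 0) — +y all obstructed ⇒ blocked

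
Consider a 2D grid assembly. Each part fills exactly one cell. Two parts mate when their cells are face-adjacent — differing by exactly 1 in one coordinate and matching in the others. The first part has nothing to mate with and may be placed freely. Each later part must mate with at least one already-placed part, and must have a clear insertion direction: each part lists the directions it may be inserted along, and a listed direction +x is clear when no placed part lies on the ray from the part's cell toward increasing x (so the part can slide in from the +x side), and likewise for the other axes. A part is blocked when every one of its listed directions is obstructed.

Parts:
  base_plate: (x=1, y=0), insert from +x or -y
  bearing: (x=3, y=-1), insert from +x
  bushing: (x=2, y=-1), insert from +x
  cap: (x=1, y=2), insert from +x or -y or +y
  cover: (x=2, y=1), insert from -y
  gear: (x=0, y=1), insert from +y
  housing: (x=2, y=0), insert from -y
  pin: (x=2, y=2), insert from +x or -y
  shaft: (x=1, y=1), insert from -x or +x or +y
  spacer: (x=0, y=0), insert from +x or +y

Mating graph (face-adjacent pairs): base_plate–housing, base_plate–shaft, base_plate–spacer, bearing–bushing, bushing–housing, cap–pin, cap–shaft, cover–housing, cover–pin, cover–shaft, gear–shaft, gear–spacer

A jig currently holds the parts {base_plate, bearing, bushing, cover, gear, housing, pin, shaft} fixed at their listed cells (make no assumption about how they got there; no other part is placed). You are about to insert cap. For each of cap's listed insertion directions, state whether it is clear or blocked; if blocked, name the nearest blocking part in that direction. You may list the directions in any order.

+x: blocked by pin; +y: clear; -y: blocked by shaft

+x: nearest on ray is pin@(2, 2) ⇒ blocked
-y: nearest on ray is shaft@(1, 1) ⇒ blocked
+y: ray from cap(1, 2) has no placed part ⇒ clear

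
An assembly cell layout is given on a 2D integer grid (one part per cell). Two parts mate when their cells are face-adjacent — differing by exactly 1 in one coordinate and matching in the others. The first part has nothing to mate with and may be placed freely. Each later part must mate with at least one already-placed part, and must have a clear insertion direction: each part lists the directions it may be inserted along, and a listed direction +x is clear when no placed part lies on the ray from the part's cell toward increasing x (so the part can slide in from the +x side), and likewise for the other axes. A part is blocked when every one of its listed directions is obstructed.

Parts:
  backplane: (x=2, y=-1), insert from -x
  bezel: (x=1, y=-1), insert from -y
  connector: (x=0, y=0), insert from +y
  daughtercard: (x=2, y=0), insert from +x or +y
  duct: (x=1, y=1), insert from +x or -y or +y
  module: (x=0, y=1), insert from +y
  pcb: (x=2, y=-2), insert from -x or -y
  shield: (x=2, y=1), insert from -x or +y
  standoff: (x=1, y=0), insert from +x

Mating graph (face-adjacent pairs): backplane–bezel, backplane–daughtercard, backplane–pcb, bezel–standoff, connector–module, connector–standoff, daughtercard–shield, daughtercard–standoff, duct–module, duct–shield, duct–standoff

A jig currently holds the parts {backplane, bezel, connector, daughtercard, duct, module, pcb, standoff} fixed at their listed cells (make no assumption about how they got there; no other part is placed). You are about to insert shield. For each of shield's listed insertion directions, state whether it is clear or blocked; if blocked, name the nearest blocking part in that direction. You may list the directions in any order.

-x: nearest on ray is duct@(1, 1) ⇒ blocked
+y: ray from shield(2, 1) has no placed part ⇒ clear

+y: clear; -x: blocked by duct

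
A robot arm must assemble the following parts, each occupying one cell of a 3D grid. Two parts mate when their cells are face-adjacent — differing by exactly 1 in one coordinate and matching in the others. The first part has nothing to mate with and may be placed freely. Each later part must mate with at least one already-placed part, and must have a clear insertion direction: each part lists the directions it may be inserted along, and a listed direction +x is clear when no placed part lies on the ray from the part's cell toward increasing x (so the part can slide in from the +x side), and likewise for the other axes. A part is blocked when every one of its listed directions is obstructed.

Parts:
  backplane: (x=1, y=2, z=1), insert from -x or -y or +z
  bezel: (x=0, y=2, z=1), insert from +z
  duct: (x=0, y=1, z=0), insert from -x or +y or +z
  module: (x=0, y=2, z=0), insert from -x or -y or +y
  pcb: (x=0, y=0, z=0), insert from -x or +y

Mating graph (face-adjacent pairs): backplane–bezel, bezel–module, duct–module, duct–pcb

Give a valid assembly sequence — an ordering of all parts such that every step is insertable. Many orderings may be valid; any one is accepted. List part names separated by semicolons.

duct; module; bezel; pcb; backplane

1. duct@(0, 1, 0) [-x clear] — {duct}
2. module@(0, 2, 0) [-x clear] — {duct, module}
3. bezel@(0, 2, 1) [+z clear] — {bezel, duct, module}
4. pcb@(0, 0, 0) [-x clear] — {bezel, duct, module, pcb}
5. backplane@(1, 2, 1) [-y clear] — {backplane, bezel, duct, module, pcb}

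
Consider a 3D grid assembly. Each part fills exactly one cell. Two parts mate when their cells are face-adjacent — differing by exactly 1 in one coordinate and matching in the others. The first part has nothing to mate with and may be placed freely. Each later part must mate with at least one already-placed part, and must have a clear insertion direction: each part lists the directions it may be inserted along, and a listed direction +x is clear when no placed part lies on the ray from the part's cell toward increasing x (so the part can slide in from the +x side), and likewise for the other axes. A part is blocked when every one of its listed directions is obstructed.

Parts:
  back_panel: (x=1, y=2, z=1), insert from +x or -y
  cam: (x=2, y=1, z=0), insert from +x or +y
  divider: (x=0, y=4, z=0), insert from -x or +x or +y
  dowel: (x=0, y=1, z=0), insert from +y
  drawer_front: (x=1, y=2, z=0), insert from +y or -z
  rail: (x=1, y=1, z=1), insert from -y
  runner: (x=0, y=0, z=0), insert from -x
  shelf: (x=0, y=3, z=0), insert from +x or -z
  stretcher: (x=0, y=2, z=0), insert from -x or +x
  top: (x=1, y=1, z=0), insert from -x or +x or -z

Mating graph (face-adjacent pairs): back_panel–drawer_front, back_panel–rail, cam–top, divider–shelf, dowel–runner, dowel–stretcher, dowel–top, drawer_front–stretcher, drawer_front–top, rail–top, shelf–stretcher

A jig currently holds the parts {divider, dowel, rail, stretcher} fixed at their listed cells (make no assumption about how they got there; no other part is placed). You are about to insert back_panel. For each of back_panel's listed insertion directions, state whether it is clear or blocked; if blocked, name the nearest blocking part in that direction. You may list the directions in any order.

+x: clear; -y: blocked by rail

+x: ray from back_panel(1, 2, 1) has no placed part ⇒ clear
-y: nearest on ray is rail@(1, 1, 1) ⇒ blocked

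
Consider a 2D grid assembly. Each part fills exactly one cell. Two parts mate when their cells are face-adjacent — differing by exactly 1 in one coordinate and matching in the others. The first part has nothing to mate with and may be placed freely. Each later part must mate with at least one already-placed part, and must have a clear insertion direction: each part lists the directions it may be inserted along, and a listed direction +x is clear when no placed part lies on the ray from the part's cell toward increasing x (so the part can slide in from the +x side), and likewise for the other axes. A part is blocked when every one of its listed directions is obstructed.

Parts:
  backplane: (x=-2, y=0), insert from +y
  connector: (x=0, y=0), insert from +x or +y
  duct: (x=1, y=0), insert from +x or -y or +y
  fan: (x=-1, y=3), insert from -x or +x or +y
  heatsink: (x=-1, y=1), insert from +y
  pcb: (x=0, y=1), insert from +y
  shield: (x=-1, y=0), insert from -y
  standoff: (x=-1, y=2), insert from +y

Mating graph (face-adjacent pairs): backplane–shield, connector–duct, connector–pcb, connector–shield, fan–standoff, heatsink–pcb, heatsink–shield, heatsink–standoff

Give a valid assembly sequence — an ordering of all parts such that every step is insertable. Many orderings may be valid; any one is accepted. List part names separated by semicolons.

1. pcb@(0, 1) [+y clear] — {pcb}
2. heatsink@(-1, 1) [+y clear] — {heatsink, pcb}
3. shield@(-1, 0) [-y clear] — {heatsink, pcb, shield}
4. backplane@(-2, 0) [+y clear] — {backplane, heatsink, pcb, shield}
5. standoff@(-1, 2) [+y clear] — {backplane, heatsink, pcb, shield, standoff}
6. connector@(0, 0) [+x clear] — {backplane, connector, heatsink, pcb, shield, standoff}
7. duct@(1, 0) [+x clear] — {backplane, connector, duct, heatsink, pcb, shield, standoff}
8. fan@(-1, 3) [-x clear] — {backplane, connector, duct, fan, heatsink, pcb, shield, standoff}

pcb; heatsink; shield; backplane; standoff; connector; duct; fan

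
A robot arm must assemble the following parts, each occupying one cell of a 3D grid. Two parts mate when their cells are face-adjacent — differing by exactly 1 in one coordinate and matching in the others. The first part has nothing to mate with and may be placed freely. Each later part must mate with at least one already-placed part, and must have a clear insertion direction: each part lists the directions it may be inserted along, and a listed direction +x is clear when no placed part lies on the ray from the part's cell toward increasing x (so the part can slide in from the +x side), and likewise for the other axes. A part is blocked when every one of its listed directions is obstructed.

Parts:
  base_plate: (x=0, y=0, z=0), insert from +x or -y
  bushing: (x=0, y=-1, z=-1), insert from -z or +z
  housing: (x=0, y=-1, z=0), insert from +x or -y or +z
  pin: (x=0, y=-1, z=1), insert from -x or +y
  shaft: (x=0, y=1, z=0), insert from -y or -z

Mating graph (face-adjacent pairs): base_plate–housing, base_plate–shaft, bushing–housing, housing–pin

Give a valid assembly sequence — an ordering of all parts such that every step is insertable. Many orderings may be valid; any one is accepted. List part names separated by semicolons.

pin; housing; bushing; base_plate; shaft

1. pin@(0, -1, 1) [-x clear] — {pin}
2. housing@(0, -1, 0) [+x clear] — {housing, pin}
3. bushing@(0, -1, -1) [-z clear] — {bushing, housing, pin}
4. base_plate@(0, 0, 0) [+x clear] — {base_plate, bushing, housing, pin}
5. shaft@(0, 1, 0) [-z clear] — {base_plate, bushing, housing, pin, shaft}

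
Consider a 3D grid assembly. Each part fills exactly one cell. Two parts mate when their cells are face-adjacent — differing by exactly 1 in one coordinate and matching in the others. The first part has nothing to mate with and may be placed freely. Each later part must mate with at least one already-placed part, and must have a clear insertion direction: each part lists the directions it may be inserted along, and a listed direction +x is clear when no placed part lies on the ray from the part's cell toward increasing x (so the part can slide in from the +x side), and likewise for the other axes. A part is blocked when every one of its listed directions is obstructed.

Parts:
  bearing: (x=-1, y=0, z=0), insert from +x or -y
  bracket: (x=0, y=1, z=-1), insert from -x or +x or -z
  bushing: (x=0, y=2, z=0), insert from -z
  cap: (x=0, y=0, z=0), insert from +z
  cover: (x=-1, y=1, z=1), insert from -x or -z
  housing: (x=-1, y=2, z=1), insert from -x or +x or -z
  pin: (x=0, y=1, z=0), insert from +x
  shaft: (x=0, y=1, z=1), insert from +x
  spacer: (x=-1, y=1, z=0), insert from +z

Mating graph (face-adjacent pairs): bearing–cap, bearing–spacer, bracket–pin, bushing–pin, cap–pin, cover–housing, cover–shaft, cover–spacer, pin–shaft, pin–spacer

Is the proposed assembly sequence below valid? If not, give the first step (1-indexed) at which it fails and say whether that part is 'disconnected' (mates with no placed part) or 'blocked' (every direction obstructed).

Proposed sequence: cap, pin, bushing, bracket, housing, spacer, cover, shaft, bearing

Invalid at step 5 (disconnected)

1. cap@(0, 0, 0) [+z clear] — {cap}
2. pin@(0, 1, 0) [+x clear] — {cap, pin}
3. bushing@(0, 2, 0) [-z clear] — {bushing, cap, pin}
4. bracket@(0, 1, -1) [-x clear] — {bracket, bushing, cap, pin}
5. housing@(-1, 2, 1) — no placed neighbour ⇒ disconnected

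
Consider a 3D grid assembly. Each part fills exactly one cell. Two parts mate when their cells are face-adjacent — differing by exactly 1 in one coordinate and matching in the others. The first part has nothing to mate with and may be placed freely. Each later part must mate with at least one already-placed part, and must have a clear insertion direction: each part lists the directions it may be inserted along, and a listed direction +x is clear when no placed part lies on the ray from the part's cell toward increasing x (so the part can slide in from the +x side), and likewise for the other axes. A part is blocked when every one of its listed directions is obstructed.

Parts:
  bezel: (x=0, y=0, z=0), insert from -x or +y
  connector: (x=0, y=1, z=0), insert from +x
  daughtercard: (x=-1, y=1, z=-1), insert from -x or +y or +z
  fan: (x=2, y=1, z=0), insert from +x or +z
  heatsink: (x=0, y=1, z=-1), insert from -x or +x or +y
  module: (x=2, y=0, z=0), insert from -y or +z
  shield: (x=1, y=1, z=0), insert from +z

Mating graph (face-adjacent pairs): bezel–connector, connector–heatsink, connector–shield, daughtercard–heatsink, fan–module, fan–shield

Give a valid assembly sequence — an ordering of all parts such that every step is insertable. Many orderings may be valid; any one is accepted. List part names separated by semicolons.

bezel; connector; heatsink; daughtercard; shield; fan; module

1. bezel@(0, 0, 0) [-x clear] — {bezel}
2. connector@(0, 1, 0) [+x clear] — {bezel, connector}
3. heatsink@(0, 1, -1) [-x clear] — {bezel, connector, heatsink}
4. daughtercard@(-1, 1, -1) [-x clear] — {bezel, connector, daughtercard, heatsink}
5. shield@(1, 1, 0) [+z clear] — {bezel, connector, daughtercard, heatsink, shield}
6. fan@(2, 1, 0) [+x clear] — {bezel, connector, daughtercard, fan, heatsink, shield}
7. module@(2, 0, 0) [-y clear] — {bezel, connector, daughtercard, fan, heatsink, module, shield}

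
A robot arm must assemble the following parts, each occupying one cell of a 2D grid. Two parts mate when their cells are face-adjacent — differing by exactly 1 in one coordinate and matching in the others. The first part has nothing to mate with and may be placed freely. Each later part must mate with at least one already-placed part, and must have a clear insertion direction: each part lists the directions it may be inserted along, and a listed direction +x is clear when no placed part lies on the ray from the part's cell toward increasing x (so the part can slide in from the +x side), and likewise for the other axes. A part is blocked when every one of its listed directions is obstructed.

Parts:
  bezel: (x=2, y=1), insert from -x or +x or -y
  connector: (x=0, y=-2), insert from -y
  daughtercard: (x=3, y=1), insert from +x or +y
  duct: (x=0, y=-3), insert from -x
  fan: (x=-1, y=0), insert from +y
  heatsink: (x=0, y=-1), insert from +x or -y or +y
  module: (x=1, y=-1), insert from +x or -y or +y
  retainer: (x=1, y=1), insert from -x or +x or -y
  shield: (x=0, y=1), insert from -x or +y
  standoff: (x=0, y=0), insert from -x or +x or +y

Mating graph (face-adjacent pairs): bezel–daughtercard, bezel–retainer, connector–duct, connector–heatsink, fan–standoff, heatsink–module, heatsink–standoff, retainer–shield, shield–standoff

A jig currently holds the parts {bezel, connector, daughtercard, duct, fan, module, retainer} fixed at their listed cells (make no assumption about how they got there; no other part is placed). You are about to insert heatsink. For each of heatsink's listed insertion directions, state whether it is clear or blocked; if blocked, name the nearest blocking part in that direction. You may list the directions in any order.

+x: blocked by module; +y: clear; -y: blocked by connector

+x: nearest on ray is module@(1, -1) ⇒ blocked
-y: nearest on ray is connector@(0, -2) ⇒ blocked
+y: ray from heatsink(0, -1) has no placed part ⇒ clear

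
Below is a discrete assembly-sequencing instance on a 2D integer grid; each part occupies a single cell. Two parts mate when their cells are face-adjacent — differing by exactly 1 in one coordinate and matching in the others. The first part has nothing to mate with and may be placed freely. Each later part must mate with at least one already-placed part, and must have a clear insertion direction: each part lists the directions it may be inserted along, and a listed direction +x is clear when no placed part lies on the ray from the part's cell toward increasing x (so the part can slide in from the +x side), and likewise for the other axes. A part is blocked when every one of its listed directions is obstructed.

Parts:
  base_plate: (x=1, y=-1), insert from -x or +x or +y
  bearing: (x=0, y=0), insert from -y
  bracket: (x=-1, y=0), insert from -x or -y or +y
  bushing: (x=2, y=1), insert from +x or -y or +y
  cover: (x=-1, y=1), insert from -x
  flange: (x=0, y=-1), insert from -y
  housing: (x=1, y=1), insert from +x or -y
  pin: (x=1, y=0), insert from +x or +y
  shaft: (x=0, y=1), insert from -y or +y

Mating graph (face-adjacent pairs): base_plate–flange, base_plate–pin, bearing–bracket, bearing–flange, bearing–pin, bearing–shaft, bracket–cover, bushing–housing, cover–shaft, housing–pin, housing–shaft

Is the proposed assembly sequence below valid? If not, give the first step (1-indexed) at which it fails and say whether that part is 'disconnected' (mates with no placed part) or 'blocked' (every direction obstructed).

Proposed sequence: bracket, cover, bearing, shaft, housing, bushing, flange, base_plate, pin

Valid

1. bracket@(-1, 0) [-x clear] — {bracket}
2. cover@(-1, 1) [-x clear] — {bracket, cover}
3. bearing@(0, 0) [-y clear] — {bearing, bracket, cover}
4. shaft@(0, 1) [+y clear] — {bearing, bracket, cover, shaft}
5. housing@(1, 1) [+x clear] — {bearing, bracket, cover, housing, shaft}
6. bushing@(2, 1) [+x clear] — {bearing, bracket, bushing, cover, housing, shaft}
7. flange@(0, -1) [-y clear] — {bearing, bracket, bushing, cover, flange, housing, shaft}
8. base_plate@(1, -1) [+x clear] — {base_plate, bearing, bracket, bushing, cover, flange, housing, shaft}
9. pin@(1, 0) [+x clear] — {base_plate, bearing, bracket, bushing, cover, flange, housing, pin, shaft}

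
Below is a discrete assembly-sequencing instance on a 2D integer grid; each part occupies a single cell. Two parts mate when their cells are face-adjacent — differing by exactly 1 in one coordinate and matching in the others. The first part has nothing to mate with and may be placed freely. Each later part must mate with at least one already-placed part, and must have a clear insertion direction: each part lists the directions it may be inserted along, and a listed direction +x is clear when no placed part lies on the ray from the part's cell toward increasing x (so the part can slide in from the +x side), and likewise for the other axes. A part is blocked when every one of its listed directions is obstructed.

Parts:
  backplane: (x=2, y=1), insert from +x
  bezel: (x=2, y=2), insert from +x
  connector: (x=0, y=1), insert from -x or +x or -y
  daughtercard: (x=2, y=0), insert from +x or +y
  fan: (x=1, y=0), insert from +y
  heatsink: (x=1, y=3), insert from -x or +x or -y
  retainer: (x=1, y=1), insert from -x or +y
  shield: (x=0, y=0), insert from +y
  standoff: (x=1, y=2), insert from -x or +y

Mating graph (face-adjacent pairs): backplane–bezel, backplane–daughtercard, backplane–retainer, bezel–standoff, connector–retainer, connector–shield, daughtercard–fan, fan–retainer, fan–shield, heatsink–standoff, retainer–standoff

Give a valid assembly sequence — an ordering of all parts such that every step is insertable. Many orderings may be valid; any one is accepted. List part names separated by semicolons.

shield; connector; fan; retainer; backplane; standoff; heatsink; bezel; daughtercard

1. shield@(0, 0) [+y clear] — {shield}
2. connector@(0, 1) [-x clear] — {connector, shield}
3. fan@(1, 0) [+y clear] — {connector, fan, shield}
4. retainer@(1, 1) [+y clear] — {connector, fan, retainer, shield}
5. backplane@(2, 1) [+x clear] — {backplane, connector, fan, retainer, shield}
6. standoff@(1, 2) [-x clear] — {backplane, connector, fan, retainer, shield, standoff}
7. heatsink@(1, 3) [-x clear] — {backplane, connector, fan, heatsink, retainer, shield, standoff}
8. bezel@(2, 2) [+x clear] — {backplane, bezel, connector, fan, heatsink, retainer, shield, standoff}
9. daughtercard@(2, 0) [+x clear] — {backplane, bezel, connector, daughtercard, fan, heatsink, retainer, shield, standoff}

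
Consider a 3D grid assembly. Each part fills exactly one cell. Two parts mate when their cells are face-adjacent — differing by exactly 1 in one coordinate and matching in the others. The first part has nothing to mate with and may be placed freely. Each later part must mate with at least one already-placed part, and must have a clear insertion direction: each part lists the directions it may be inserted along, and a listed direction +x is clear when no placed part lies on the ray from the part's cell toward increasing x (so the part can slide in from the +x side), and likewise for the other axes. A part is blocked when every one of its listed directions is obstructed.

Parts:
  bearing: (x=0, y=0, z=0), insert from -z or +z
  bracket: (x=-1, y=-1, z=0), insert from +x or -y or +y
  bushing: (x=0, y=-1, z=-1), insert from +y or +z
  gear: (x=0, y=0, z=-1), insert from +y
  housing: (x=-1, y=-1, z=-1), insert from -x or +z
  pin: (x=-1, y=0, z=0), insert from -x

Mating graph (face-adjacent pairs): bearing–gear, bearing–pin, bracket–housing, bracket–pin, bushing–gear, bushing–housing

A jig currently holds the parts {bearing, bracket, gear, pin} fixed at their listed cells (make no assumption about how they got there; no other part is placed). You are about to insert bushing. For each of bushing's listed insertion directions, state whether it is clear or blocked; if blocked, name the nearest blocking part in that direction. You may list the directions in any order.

+y: nearest on ray is gear@(0, 0, -1) ⇒ blocked
+z: ray from bushing(0, -1, -1) has no placed part ⇒ clear

+y: blocked by gear; +z: clear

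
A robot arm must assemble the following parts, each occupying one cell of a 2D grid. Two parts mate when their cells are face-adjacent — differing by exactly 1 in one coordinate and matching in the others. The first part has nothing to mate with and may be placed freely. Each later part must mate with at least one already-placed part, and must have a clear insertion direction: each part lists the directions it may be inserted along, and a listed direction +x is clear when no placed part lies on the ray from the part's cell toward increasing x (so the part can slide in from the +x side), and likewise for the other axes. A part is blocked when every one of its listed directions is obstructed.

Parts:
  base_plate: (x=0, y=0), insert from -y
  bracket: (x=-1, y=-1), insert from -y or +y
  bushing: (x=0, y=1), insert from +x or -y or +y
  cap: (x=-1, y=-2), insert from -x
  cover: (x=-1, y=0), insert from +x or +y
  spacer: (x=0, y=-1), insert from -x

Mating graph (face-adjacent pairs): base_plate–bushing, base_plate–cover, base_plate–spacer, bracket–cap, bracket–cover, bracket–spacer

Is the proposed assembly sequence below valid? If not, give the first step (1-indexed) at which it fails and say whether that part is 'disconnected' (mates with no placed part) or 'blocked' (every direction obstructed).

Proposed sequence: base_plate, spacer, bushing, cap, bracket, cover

1. base_plate@(0, 0) [-y clear] — {base_plate}
2. spacer@(0, -1) [-x clear] — {base_plate, spacer}
3. bushing@(0, 1) [+x clear] — {base_plate, bushing, spacer}
4. cap@(-1, -2) — no placed neighbour ⇒ disconnected

Invalid at step 4 (disconnected)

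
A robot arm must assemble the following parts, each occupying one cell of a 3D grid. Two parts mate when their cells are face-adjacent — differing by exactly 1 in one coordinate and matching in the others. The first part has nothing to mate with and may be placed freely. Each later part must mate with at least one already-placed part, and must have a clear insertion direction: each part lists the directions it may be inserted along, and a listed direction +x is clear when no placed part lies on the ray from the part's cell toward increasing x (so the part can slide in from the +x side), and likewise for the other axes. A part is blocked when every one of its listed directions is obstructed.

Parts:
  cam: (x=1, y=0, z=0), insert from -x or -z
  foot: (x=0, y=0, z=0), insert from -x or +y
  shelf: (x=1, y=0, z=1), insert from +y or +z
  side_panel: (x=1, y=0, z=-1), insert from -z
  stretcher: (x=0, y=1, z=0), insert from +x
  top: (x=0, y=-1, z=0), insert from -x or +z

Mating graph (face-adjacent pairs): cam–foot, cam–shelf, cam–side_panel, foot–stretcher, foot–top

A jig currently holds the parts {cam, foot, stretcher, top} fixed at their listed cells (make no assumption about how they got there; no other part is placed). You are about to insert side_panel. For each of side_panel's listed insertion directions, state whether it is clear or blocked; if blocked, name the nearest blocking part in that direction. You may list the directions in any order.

-z: ray from side_panel(1, 0, -1) has no placed part ⇒ clear

-z: clear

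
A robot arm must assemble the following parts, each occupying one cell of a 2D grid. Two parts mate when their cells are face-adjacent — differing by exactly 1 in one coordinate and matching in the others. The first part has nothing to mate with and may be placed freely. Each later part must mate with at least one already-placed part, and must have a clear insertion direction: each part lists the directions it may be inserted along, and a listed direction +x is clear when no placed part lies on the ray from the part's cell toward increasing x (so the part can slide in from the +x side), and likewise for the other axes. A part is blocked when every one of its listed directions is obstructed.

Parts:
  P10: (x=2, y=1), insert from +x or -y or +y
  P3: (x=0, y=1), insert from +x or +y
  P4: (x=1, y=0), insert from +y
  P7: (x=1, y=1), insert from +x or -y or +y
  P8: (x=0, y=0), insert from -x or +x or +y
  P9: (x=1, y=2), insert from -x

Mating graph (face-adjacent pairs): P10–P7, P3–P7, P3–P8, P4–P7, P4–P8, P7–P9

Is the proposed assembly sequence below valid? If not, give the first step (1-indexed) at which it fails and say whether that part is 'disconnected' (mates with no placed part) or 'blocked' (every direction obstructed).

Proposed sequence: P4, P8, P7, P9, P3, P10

Valid

1. P4@(1, 0) [+y clear] — {P4}
2. P8@(0, 0) [-x clear] — {P4, P8}
3. P7@(1, 1) [+x clear] — {P4, P7, P8}
4. P9@(1, 2) [-x clear] — {P4, P7, P8, P9}
5. P3@(0, 1) [+y clear] — {P3, P4, P7, P8, P9}
6. P10@(2, 1) [+x clear] — {P10, P3, P4, P7, P8, P9}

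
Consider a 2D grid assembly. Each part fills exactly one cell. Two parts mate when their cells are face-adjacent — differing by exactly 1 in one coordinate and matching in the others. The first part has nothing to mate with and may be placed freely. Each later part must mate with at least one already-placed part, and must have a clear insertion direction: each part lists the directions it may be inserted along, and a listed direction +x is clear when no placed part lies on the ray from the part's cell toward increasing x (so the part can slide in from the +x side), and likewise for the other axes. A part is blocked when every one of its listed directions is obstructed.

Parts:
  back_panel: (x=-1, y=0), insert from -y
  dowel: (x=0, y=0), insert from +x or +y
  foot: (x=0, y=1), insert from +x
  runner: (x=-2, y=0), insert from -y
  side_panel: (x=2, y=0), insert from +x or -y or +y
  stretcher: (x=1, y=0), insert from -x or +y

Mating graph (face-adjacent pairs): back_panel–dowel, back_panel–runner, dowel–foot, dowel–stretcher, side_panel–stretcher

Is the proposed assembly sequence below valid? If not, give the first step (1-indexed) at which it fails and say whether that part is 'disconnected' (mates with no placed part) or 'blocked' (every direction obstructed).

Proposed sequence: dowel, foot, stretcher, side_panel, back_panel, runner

1. dowel@(0, 0) [+x clear] — {dowel}
2. foot@(0, 1) [+x clear] — {dowel, foot}
3. stretcher@(1, 0) [+y clear] — {dowel, foot, stretcher}
4. side_panel@(2, 0) [+x clear] — {dowel, foot, side_panel, stretcher}
5. back_panel@(-1, 0) [-y clear] — {back_panel, dowel, foot, side_panel, stretcher}
6. runner@(-2, 0) [-y clear] — {back_panel, dowel, foot, runner, side_panel, stretcher}

Valid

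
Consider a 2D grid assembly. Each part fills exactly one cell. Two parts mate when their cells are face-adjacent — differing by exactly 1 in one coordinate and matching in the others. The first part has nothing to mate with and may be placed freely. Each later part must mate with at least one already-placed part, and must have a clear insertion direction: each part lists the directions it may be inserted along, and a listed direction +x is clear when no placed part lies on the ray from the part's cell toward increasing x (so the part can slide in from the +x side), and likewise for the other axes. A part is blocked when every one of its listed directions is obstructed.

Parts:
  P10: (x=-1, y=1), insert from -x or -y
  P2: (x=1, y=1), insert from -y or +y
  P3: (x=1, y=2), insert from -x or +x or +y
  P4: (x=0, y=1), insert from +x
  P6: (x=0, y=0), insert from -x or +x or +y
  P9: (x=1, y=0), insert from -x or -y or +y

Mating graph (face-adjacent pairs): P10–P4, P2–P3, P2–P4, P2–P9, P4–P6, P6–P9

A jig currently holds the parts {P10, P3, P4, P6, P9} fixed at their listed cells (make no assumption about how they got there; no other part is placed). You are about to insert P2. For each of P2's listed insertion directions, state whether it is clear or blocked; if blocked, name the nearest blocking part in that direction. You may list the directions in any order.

-y: nearest on ray is P9@(1, 0) ⇒ blocked
+y: nearest on ray is P3@(1, 2) ⇒ blocked

+y: blocked by P3; -y: blocked by P9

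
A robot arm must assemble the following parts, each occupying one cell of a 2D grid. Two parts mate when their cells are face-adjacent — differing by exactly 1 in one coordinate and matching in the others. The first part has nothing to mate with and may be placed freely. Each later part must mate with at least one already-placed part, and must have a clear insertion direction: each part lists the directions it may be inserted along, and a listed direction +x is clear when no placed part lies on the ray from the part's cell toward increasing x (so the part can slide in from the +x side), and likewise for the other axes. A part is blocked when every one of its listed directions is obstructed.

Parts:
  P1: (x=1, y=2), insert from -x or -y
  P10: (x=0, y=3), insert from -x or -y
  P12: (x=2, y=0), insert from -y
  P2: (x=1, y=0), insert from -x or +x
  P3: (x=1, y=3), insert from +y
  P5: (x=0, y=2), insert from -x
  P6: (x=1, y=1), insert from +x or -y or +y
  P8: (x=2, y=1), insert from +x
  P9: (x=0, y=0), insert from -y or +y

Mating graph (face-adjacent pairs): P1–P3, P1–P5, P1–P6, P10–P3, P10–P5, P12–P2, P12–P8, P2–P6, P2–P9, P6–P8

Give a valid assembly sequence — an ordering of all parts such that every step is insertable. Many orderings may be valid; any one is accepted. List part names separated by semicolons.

P8; P6; P12; P1; P5; P10; P3; P2; P9

1. P8@(2, 1) [+x clear] — {P8}
2. P6@(1, 1) [-y clear] — {P6, P8}
3. P12@(2, 0) [-y clear] — {P12, P6, P8}
4. P1@(1, 2) [-x clear] — {P1, P12, P6, P8}
5. P5@(0, 2) [-x clear] — {P1, P12, P5, P6, P8}
6. P10@(0, 3) [-x clear] — {P1, P10, P12, P5, P6, P8}
7. P3@(1, 3) [+y clear] — {P1, P10, P12, P3, P5, P6, P8}
8. P2@(1, 0) [-x clear] — {P1, P10, P12, P2, P3, P5, P6, P8}
9. P9@(0, 0) [-y clear] — {P1, P10, P12, P2, P3, P5, P6, P8, P9}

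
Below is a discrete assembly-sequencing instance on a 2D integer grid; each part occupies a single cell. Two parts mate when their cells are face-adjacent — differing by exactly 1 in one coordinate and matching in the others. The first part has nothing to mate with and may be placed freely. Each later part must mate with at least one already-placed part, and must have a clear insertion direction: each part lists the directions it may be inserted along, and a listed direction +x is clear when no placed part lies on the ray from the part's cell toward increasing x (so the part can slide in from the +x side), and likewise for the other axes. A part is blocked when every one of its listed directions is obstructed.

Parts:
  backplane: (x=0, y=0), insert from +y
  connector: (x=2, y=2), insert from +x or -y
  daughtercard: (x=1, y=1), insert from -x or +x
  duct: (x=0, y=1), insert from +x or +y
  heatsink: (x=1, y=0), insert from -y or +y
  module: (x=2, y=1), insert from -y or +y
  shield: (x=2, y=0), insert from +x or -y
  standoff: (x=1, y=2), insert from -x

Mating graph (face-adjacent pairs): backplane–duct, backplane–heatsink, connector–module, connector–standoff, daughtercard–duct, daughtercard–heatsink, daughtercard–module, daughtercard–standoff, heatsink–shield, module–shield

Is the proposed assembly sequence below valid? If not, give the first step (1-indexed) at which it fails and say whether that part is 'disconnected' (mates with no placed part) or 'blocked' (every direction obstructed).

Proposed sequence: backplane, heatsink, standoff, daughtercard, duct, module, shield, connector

Invalid at step 3 (disconnected)

1. backplane@(0, 0) [+y clear] — {backplane}
2. heatsink@(1, 0) [-y clear] — {backplane, heatsink}
3. standoff@(1, 2) — no placed neighbour ⇒ disconnected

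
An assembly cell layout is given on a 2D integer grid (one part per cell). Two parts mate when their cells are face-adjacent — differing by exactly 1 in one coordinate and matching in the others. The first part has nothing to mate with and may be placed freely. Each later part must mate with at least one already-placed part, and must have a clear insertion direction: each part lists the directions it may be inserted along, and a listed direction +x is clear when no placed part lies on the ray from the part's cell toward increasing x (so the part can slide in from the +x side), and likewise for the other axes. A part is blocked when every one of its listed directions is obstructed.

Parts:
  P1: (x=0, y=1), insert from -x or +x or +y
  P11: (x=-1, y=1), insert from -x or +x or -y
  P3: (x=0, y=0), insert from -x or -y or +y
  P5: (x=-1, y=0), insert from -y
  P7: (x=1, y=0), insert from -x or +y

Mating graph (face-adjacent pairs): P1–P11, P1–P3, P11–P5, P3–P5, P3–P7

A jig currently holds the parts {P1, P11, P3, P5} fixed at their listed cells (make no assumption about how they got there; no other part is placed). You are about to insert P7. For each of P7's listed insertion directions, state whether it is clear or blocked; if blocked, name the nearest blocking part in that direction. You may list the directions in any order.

-x: nearest on ray is P3@(0, 0) ⇒ blocked
+y: ray from P7(1, 0) has no placed part ⇒ clear

+y: clear; -x: blocked by P3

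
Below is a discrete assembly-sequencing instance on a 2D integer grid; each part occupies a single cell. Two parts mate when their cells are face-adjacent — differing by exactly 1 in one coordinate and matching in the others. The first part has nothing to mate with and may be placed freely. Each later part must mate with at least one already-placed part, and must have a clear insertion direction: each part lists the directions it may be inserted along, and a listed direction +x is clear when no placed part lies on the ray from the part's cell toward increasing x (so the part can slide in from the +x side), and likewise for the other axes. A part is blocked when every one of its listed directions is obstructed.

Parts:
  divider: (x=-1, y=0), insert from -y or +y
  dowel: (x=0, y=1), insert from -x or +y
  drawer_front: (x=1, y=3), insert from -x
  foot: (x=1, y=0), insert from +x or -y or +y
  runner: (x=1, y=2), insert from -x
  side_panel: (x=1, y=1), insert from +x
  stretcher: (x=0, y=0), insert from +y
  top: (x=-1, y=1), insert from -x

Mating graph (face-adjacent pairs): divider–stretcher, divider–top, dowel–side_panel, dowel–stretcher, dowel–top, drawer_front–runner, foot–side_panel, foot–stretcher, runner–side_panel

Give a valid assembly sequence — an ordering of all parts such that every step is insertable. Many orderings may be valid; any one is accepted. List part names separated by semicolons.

1. divider@(-1, 0) [-y clear] — {divider}
2. top@(-1, 1) [-x clear] — {divider, top}
3. stretcher@(0, 0) [+y clear] — {divider, stretcher, top}
4. foot@(1, 0) [+x clear] — {divider, foot, stretcher, top}
5. dowel@(0, 1) [+y clear] — {divider, dowel, foot, stretcher, top}
6. side_panel@(1, 1) [+x clear] — {divider, dowel, foot, side_panel, stretcher, top}
7. runner@(1, 2) [-x clear] — {divider, dowel, foot, runner, side_panel, stretcher, top}
8. drawer_front@(1, 3) [-x clear] — {divider, dowel, drawer_front, foot, runner, side_panel, stretcher, top}

divider; top; stretcher; foot; dowel; side_panel; runner; drawer_front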